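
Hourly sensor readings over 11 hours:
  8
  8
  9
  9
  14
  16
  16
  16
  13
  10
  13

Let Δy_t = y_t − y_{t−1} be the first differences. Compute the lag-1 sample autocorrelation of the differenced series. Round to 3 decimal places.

0.161

First differences Δy: 0, 1, 0, 5, 2, 0, 0, -3, -3, 3
Mean of differences = 0.5000
Numerator Σ(Δy_t−Δȳ)(Δy_{t+1}−Δȳ) = 8.7500
Denominator Σ(Δy_t−Δȳ)² = 54.5000
r_1(Δy) = 8.7500 / 54.5000 = 0.161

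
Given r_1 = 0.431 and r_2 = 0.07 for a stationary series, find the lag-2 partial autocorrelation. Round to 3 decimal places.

-0.142

φ_{22} = (r_2 − r_1²) / (1 − r_1²)
r_1² = (0.431)² = 0.185761
Numerator = 0.07 − 0.1858 = -0.1158; denominator = 1 − 0.1858 = 0.8142
φ_{22} = -0.1158 / 0.8142 = -0.142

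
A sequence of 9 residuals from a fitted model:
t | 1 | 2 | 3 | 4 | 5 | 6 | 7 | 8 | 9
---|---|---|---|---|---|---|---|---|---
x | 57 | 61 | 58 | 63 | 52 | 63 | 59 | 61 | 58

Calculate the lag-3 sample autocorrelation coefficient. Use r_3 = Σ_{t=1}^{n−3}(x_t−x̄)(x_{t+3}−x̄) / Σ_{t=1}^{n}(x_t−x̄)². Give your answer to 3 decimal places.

-0.465

Mean x̄ = (57 + 61 + 58 + 63 + 52 + 63 + 59 + 61 + 58)/9 = 59.1111
Σ(x_t−x̄)(x_{t+3}−x̄) = (-8.2099) + (-13.4321) + (-4.3210) + (-0.4321) + (-13.4321) + (-4.3210) = -44.1481
Denominator Σ(x_t−x̄)² = 94.8889
r_3 = -44.1481 / 94.8889 = -0.465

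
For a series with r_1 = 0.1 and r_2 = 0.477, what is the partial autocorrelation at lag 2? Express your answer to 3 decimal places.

0.472

φ_{22} = (r_2 − r_1²) / (1 − r_1²)
r_1² = (0.1)² = 0.01
Numerator = 0.477 − 0.0100 = 0.4670; denominator = 1 − 0.0100 = 0.9900
φ_{22} = 0.4670 / 0.9900 = 0.472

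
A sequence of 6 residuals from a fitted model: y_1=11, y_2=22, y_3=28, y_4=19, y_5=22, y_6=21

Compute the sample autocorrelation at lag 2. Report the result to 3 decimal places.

-0.410

Mean ȳ = (11 + 22 + 28 + 19 + 22 + 21)/6 = 20.5000
Deviations from mean: -9.5000, 1.5000, 7.5000, -1.5000, 1.5000, 0.5000
Numerator Σ_{t=1}^{4}(y_t−ȳ)(y_{t+2}−ȳ) = -63.0000
Denominator Σ(y_t−ȳ)² = 153.5000
r_2 = -63.0000 / 153.5000 = -0.410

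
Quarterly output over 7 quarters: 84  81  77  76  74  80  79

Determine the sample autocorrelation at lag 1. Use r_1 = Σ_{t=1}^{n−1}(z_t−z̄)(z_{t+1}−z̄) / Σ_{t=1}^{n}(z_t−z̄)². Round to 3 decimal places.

0.295

Mean z̄ = (84 + 81 + 77 + 76 + 74 + 80 + 79)/7 = 78.7143
Σ(z_t−z̄)(z_{t+1}−z̄) = (12.0816) + (-3.9184) + (4.6531) + (12.7959) + (-6.0612) + (0.3673) = 19.9184
Denominator Σ(z_t−z̄)² = 67.4286
r_1 = 19.9184 / 67.4286 = 0.295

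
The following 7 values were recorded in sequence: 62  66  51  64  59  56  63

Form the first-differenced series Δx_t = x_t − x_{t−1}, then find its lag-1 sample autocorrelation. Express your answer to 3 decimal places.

-0.658

First differences Δx: 4, -15, 13, -5, -3, 7
Mean of differences = 0.1667
Numerator Σ(Δx_t−Δx̄)(Δx_{t+1}−Δx̄) = -324.3611
Denominator Σ(Δx_t−Δx̄)² = 492.8333
r_1(Δx) = -324.3611 / 492.8333 = -0.658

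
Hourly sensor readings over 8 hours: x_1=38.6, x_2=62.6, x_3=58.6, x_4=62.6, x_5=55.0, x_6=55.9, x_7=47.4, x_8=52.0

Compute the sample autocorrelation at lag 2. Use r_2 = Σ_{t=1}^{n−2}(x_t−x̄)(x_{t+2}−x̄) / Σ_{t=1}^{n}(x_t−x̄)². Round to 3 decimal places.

0.027

Mean x̄ = (38.6 + 62.6 + 58.6 + 62.6 + 55.0 + 55.9 + 47.4 + 52.0)/8 = 54.0875
Deviations from mean: -15.4875, 8.5125, 4.5125, 8.5125, 0.9125, 1.8125, -6.6875, -2.0875
Numerator Σ_{t=1}^{6}(x_t−x̄)(x_{t+2}−x̄) = 12.2359
Denominator Σ(x_t−x̄)² = 458.3488
r_2 = 12.2359 / 458.3488 = 0.027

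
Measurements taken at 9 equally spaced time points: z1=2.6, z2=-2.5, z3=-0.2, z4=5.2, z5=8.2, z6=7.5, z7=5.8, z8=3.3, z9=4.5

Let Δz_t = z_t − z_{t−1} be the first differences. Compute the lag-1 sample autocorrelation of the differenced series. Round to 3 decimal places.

First differences Δz: -5.1, 2.3, 5.4, 3.0, -0.7, -1.7, -2.5, 1.2
Mean of differences = 0.2375
Numerator Σ(Δz_t−Δz̄)(Δz_{t+1}−Δz̄) = 15.7961
Denominator Σ(Δz_t−Δz̄)² = 80.0788
r_1(Δz) = 15.7961 / 80.0788 = 0.197

0.197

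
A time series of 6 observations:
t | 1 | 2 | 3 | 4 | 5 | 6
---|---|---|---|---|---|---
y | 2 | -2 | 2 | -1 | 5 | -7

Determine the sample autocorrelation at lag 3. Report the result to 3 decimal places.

-0.300

Mean ȳ = (2 − 2 + 2 − 1 + 5 − 7)/6 = -0.1667
Deviations from mean: 2.1667, -1.8333, 2.1667, -0.8333, 5.1667, -6.8333
Σ(y_t−ȳ)(y_{t+3}−ȳ) = (-1.8056) + (-9.4722) + (-14.8056) = -26.0833
Denominator Σ(y_t−ȳ)² = 86.8333
r_3 = -26.0833 / 86.8333 = -0.300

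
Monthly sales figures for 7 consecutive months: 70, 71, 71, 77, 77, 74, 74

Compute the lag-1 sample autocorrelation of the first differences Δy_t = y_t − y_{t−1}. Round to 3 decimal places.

First differences Δy: 1, 0, 6, 0, -3, 0
Mean of differences = 0.6667
Numerator Σ(Δy_t−Δȳ)(Δy_{t+1}−Δȳ) = -2.4444
Denominator Σ(Δy_t−Δȳ)² = 43.3333
r_1(Δy) = -2.4444 / 43.3333 = -0.056

-0.056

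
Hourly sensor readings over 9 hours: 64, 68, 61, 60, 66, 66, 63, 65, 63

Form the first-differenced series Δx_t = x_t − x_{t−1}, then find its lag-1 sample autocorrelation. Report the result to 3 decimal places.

First differences Δx: 4, -7, -1, 6, 0, -3, 2, -2
Mean of differences = -0.1250
Numerator Σ(Δx_t−Δx̄)(Δx_{t+1}−Δx̄) = -37.3906
Denominator Σ(Δx_t−Δx̄)² = 118.8750
r_1(Δx) = -37.3906 / 118.8750 = -0.315

-0.315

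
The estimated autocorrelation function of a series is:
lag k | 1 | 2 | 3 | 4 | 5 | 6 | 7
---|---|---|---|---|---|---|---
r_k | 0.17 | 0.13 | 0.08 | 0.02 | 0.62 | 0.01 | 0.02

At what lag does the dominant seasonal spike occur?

5

The largest autocorrelation is r_5 = 0.62; the remaining lags stay at or below 0.17.
The dominant spike at lag 5 indicates a seasonal period of 5.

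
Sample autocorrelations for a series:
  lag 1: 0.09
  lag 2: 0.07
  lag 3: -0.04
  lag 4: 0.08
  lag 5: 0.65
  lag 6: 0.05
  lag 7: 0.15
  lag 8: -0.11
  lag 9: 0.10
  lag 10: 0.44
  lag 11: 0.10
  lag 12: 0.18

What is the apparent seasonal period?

The largest autocorrelation is r_5 = 0.65, with a weaker echo at lag 10 (0.44); the remaining lags stay at or below 0.18.
The dominant spike at lag 5 indicates a seasonal period of 5.

5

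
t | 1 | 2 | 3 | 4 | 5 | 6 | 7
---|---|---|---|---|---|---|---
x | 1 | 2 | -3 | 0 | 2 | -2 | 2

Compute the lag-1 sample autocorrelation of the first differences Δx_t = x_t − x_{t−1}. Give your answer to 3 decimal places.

First differences Δx: 1, -5, 3, 2, -4, 4
Mean of differences = 0.1667
Numerator Σ(Δx_t−Δx̄)(Δx_{t+1}−Δx̄) = -37.3611
Denominator Σ(Δx_t−Δx̄)² = 70.8333
r_1(Δx) = -37.3611 / 70.8333 = -0.527

-0.527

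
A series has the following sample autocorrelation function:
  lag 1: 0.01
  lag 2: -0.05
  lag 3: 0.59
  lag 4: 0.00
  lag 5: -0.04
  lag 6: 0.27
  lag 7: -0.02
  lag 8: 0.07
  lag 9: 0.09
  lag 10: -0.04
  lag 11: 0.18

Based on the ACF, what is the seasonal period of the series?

3

The largest autocorrelation is r_3 = 0.59, with a weaker echo at lag 6 (0.27); the remaining lags stay at or below 0.18.
The dominant spike at lag 3 indicates a seasonal period of 3.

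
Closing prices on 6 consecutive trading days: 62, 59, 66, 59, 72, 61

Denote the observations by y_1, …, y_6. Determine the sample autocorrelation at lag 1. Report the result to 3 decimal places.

-0.589

Mean ȳ = (62 + 59 + 66 + 59 + 72 + 61)/6 = 63.1667
Deviations from mean: -1.1667, -4.1667, 2.8333, -4.1667, 8.8333, -2.1667
Σ(y_t−ȳ)(y_{t+1}−ȳ) = (4.8611) + (-11.8056) + (-11.8056) + (-36.8056) + (-19.1389) = -74.6944
Denominator Σ(y_t−ȳ)² = 126.8333
r_1 = -74.6944 / 126.8333 = -0.589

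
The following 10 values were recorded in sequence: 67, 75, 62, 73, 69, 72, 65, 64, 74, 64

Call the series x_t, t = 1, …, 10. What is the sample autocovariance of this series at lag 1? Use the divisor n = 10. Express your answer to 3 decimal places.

Mean x̄ = (67 + 75 + 62 + 73 + 69 + 72 + 65 + 64 + 74 + 64)/10 = 68.5000
Σ_{t=1}^{9}(x_t−x̄)(x_{t+1}−x̄) = -123.2500
γ_1 = -123.2500 / 10 = -12.325

-12.325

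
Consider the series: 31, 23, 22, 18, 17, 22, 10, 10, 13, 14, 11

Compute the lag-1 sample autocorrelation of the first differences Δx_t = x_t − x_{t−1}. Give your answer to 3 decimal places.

First differences Δx: -8, -1, -4, -1, 5, -12, 0, 3, 1, -3
Mean of differences = -2.0000
Numerator Σ(Δx_t−Δx̄)(Δx_{t+1}−Δx̄) = -71.0000
Denominator Σ(Δx_t−Δx̄)² = 230.0000
r_1(Δx) = -71.0000 / 230.0000 = -0.309

-0.309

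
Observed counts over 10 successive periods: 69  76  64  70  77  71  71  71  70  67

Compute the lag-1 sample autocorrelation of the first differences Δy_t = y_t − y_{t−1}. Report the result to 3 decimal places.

-0.477

First differences Δy: 7, -12, 6, 7, -6, 0, 0, -1, -3
Mean of differences = -0.2222
Numerator Σ(Δy_t−Δȳ)(Δy_{t+1}−Δȳ) = -154.3827
Denominator Σ(Δy_t−Δȳ)² = 323.5556
r_1(Δy) = -154.3827 / 323.5556 = -0.477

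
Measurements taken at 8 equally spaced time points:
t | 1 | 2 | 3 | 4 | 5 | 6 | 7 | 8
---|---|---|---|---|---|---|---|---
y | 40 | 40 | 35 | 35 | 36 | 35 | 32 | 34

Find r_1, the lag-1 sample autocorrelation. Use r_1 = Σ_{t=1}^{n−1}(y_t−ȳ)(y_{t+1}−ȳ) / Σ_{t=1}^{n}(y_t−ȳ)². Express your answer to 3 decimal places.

Mean ȳ = (40 + 40 + 35 + 35 + 36 + 35 + 32 + 34)/8 = 35.8750
Deviations from mean: 4.1250, 4.1250, -0.8750, -0.8750, 0.1250, -0.8750, -3.8750, -1.8750
Σ(y_t−ȳ)(y_{t+1}−ȳ) = (17.0156) + (-3.6094) + (0.7656) + (-0.1094) + (-0.1094) + (3.3906) + (7.2656) = 24.6094
Denominator Σ(y_t−ȳ)² = 54.8750
r_1 = 24.6094 / 54.8750 = 0.448

0.448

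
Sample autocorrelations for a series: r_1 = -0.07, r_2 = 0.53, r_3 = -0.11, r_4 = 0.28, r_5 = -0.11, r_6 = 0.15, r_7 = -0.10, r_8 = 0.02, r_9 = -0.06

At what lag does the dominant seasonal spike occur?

The largest autocorrelation is r_2 = 0.53, with weaker echoes at lags 4 (0.28) and 6 (0.15); the remaining lags stay at or below 0.02.
The dominant spike at lag 2 indicates a seasonal period of 2.

2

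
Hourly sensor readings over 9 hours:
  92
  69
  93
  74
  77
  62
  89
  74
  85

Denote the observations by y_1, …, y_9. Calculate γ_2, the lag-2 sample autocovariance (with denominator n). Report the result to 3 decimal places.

Mean ȳ = (92 + 69 + 93 + 74 + 77 + 62 + 89 + 74 + 85)/9 = 79.4444
Σ_{t=1}^{7}(y_t−ȳ)(y_{t+2}−ȳ) = 413.6049
γ_2 = 413.6049 / 9 = 45.956

45.956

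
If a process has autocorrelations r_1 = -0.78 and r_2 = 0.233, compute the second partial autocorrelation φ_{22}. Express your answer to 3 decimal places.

-0.959

φ_{22} = (r_2 − r_1²) / (1 − r_1²)
r_1² = (-0.78)² = 0.6084
Numerator = 0.233 − 0.6084 = -0.3754; denominator = 1 − 0.6084 = 0.3916
φ_{22} = -0.3754 / 0.3916 = -0.959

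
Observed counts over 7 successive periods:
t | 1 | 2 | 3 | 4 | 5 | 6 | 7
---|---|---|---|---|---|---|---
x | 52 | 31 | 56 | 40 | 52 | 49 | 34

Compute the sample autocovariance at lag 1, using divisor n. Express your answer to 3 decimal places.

Mean x̄ = (52 + 31 + 56 + 40 + 52 + 49 + 34)/7 = 44.8571
Deviations: 7.1429, -13.8571, 11.1429, -4.8571, 7.1429, 4.1429, -10.8571
Σ_{t=1}^{6}(x_t−x̄)(x_{t+1}−x̄) = -357.5918
γ_1 = -357.5918 / 7 = -51.085

-51.085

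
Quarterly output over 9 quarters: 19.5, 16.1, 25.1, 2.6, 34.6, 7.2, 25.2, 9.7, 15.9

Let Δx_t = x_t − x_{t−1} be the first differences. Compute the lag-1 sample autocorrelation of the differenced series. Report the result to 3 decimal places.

-0.908

First differences Δx: -3.4, 9.0, -22.5, 32.0, -27.4, 18.0, -15.5, 6.2
Mean of differences = -0.4500
Numerator Σ(Δx_t−Δx̄)(Δx_{t+1}−Δx̄) = -2701.2825
Denominator Σ(Δx_t−Δx̄)² = 2974.6400
r_1(Δx) = -2701.2825 / 2974.6400 = -0.908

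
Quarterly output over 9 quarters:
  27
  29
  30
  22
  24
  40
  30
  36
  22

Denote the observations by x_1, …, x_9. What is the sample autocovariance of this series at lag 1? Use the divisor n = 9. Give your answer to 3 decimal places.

-6.347

Mean x̄ = (27 + 29 + 30 + 22 + 24 + 40 + 30 + 36 + 22)/9 = 28.8889
Σ_{t=1}^{8}(x_t−x̄)(x_{t+1}−x̄) = -57.1235
γ_1 = -57.1235 / 9 = -6.347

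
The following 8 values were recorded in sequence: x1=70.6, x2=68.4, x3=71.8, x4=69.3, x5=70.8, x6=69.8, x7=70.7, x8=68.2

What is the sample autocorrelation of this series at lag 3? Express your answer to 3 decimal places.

Mean x̄ = (70.6 + 68.4 + 71.8 + 69.3 + 70.8 + 69.8 + 70.7 + 68.2)/8 = 69.9500
Deviations from mean: 0.6500, -1.5500, 1.8500, -0.6500, 0.8500, -0.1500, 0.7500, -1.7500
Numerator Σ_{t=1}^{5}(x_t−x̄)(x_{t+3}−x̄) = -3.9925
Denominator Σ(x_t−x̄)² = 11.0400
r_3 = -3.9925 / 11.0400 = -0.362

-0.362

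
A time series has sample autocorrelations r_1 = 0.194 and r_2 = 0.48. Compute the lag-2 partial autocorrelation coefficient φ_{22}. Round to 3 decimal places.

φ_{22} = (r_2 − r_1²) / (1 − r_1²)
r_1² = (0.194)² = 0.037636
Numerator = 0.48 − 0.0376 = 0.4424; denominator = 1 − 0.0376 = 0.9624
φ_{22} = 0.4424 / 0.9624 = 0.460

0.460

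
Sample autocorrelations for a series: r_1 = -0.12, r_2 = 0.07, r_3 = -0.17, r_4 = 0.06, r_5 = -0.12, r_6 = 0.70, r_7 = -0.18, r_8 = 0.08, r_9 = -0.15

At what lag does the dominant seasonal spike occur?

The largest autocorrelation is r_6 = 0.70; the remaining lags stay at or below 0.08.
The dominant spike at lag 6 indicates a seasonal period of 6.

6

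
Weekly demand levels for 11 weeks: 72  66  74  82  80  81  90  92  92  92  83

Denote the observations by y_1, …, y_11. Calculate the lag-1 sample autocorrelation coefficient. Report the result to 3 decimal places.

Mean ȳ = (72 + 66 + 74 + 82 + 80 + 81 + 90 + 92 + 92 + 92 + 83)/11 = 82.1818
Numerator Σ_{t=1}^{10}(y_t−ȳ)(y_{t+1}−ȳ) = 569.9669
Denominator Σ(y_t−ȳ)² = 789.6364
r_1 = 569.9669 / 789.6364 = 0.722

0.722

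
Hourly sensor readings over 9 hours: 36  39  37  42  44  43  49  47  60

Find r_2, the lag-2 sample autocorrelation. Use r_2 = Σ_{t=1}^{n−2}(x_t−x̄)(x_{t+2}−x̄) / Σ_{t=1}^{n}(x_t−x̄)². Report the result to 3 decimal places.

0.336

Mean x̄ = (36 + 39 + 37 + 42 + 44 + 43 + 49 + 47 + 60)/9 = 44.1111
Numerator Σ_{t=1}^{7}(x_t−x̄)(x_{t+2}−x̄) = 145.5309
Denominator Σ(x_t−x̄)² = 432.8889
r_2 = 145.5309 / 432.8889 = 0.336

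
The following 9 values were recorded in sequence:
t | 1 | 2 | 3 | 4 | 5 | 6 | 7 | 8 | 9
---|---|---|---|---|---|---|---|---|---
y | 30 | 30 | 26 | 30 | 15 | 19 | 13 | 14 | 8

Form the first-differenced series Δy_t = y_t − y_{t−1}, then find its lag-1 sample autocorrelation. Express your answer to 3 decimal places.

-0.783

First differences Δy: 0, -4, 4, -15, 4, -6, 1, -6
Mean of differences = -2.7500
Numerator Σ(Δy_t−Δȳ)(Δy_{t+1}−Δȳ) = -223.5625
Denominator Σ(Δy_t−Δȳ)² = 285.5000
r_1(Δy) = -223.5625 / 285.5000 = -0.783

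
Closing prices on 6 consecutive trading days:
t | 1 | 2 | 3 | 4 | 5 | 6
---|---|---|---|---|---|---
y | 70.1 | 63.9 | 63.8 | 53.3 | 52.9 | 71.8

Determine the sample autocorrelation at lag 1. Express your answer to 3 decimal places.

Mean ȳ = (70.1 + 63.9 + 63.8 + 53.3 + 52.9 + 71.8)/6 = 62.6333
Deviations from mean: 7.4667, 1.2667, 1.1667, -9.3333, -9.7333, 9.1667
Numerator Σ_{t=1}^{5}(y_t−ȳ)(y_{t+1}−ȳ) = 1.6689
Denominator Σ(y_t−ȳ)² = 324.5933
r_1 = 1.6689 / 324.5933 = 0.005

0.005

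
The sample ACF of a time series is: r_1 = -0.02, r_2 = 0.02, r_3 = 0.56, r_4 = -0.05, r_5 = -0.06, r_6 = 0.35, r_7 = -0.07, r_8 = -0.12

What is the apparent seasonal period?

The largest autocorrelation is r_3 = 0.56, with a weaker echo at lag 6 (0.35); the remaining lags stay at or below 0.02.
The dominant spike at lag 3 indicates a seasonal period of 3.

3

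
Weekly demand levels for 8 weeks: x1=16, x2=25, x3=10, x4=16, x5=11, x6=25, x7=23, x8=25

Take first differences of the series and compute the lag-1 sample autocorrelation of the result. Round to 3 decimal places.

-0.637

First differences Δx: 9, -15, 6, -5, 14, -2, 2
Mean of differences = 1.2857
Numerator Σ(Δx_t−Δx̄)(Δx_{t+1}−Δx̄) = -356.0816
Denominator Σ(Δx_t−Δx̄)² = 559.4286
r_1(Δx) = -356.0816 / 559.4286 = -0.637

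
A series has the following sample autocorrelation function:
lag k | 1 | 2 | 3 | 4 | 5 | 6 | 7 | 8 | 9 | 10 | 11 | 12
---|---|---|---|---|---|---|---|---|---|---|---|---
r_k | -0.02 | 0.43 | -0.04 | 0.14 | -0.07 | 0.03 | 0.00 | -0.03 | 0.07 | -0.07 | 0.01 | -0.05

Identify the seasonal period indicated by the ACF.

The largest autocorrelation is r_2 = 0.43; the remaining lags stay at or below 0.14.
The dominant spike at lag 2 indicates a seasonal period of 2.

2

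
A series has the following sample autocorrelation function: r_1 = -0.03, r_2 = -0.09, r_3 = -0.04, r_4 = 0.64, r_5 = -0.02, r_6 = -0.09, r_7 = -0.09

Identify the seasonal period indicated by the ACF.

The largest autocorrelation is r_4 = 0.64; the remaining lags stay at or below -0.02.
The dominant spike at lag 4 indicates a seasonal period of 4.

4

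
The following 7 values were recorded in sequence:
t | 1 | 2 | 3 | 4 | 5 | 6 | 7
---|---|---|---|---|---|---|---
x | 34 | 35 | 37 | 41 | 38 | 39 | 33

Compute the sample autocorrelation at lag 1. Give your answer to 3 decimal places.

0.108

Mean x̄ = (34 + 35 + 37 + 41 + 38 + 39 + 33)/7 = 36.7143
Deviations from mean: -2.7143, -1.7143, 0.2857, 4.2857, 1.2857, 2.2857, -3.7143
Numerator Σ_{t=1}^{6}(x_t−x̄)(x_{t+1}−x̄) = 5.3469
Denominator Σ(x_t−x̄)² = 49.4286
r_1 = 5.3469 / 49.4286 = 0.108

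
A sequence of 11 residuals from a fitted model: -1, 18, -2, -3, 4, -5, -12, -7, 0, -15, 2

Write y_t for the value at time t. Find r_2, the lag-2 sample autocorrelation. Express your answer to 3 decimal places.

Mean ȳ = (-1 + 18 − 2 − 3 + 4 − 5 − 12 − 7 + 0 − 15 + 2)/11 = -1.9091
Numerator Σ_{t=1}^{9}(y_t−ȳ)(y_{t+2}−ȳ) = -8.0165
Denominator Σ(y_t−ȳ)² = 760.9091
r_2 = -8.0165 / 760.9091 = -0.011

-0.011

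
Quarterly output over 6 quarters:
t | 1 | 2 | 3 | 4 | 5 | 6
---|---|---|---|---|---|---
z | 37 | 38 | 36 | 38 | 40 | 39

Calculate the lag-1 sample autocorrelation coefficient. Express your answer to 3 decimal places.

Mean z̄ = (37 + 38 + 36 + 38 + 40 + 39)/6 = 38.0000
Deviations from mean: -1.0000, 0.0000, -2.0000, 0.0000, 2.0000, 1.0000
Σ(z_t−z̄)(z_{t+1}−z̄) = (0.0000) + (0.0000) + (0.0000) + (0.0000) + (2.0000) = 2.0000
Denominator Σ(z_t−z̄)² = 10.0000
r_1 = 2.0000 / 10.0000 = 0.200

0.200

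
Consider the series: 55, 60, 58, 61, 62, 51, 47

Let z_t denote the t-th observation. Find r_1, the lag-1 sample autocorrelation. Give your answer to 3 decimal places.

0.296

Mean z̄ = (55 + 60 + 58 + 61 + 62 + 51 + 47)/7 = 56.2857
Σ(z_t−z̄)(z_{t+1}−z̄) = (-4.7755) + (6.3673) + (8.0816) + (26.9388) + (-30.2041) + (49.0816) = 55.4898
Denominator Σ(z_t−z̄)² = 187.4286
r_1 = 55.4898 / 187.4286 = 0.296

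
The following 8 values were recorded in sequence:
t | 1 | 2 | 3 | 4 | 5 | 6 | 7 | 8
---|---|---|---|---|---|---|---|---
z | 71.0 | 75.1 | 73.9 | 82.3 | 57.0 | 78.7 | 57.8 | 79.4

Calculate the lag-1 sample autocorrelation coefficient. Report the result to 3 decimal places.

Mean z̄ = (71.0 + 75.1 + 73.9 + 82.3 + 57.0 + 78.7 + 57.8 + 79.4)/8 = 71.9000
Numerator Σ_{t=1}^{7}(z_t−z̄)(z_{t+1}−z̄) = -433.5900
Denominator Σ(z_t−z̄)² = 646.5200
r_1 = -433.5900 / 646.5200 = -0.671

-0.671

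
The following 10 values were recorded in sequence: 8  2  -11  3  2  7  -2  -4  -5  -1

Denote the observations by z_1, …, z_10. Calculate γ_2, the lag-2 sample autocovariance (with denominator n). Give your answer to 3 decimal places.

Mean z̄ = (8 + 2 − 11 + 3 + 2 + 7 − 2 − 4 − 5 − 1)/10 = -0.1000
Σ_{t=1}^{8}(z_t−z̄)(z_{t+2}−z̄) = -101.5200
γ_2 = -101.5200 / 10 = -10.152

-10.152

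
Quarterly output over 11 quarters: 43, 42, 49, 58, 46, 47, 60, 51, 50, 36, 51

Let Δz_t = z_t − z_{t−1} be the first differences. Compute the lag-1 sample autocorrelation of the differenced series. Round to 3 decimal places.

First differences Δz: -1, 7, 9, -12, 1, 13, -9, -1, -14, 15
Mean of differences = 0.8000
Numerator Σ(Δz_t−Δz̄)(Δz_{t+1}−Δz̄) = -350.8400
Denominator Σ(Δz_t−Δz̄)² = 941.6000
r_1(Δz) = -350.8400 / 941.6000 = -0.373

-0.373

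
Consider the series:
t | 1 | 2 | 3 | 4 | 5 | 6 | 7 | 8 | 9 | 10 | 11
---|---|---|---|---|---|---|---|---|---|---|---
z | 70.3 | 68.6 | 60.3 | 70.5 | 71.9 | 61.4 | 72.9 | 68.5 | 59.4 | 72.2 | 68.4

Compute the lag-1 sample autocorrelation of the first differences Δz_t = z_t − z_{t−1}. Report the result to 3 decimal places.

First differences Δz: -1.7, -8.3, 10.2, 1.4, -10.5, 11.5, -4.4, -9.1, 12.8, -3.8
Mean of differences = -0.1900
Numerator Σ(Δz_t−Δz̄)(Δz_{t+1}−Δz̄) = -366.7521
Denominator Σ(Δz_t−Δz̄)² = 700.3690
r_1(Δz) = -366.7521 / 700.3690 = -0.524

-0.524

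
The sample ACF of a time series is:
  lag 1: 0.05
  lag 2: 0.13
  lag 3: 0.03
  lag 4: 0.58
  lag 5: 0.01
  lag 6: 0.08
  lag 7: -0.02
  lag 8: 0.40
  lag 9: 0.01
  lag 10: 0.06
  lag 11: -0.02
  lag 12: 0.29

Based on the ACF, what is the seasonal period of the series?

The largest autocorrelation is r_4 = 0.58, with weaker echoes at lags 8 (0.40) and 12 (0.29); the remaining lags stay at or below 0.13.
The dominant spike at lag 4 indicates a seasonal period of 4.

4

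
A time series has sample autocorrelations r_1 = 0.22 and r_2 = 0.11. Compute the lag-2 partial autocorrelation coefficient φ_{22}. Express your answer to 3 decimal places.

0.065

φ_{22} = (r_2 − r_1²) / (1 − r_1²)
r_1² = (0.22)² = 0.0484
Numerator = 0.11 − 0.0484 = 0.0616; denominator = 1 − 0.0484 = 0.9516
φ_{22} = 0.0616 / 0.9516 = 0.065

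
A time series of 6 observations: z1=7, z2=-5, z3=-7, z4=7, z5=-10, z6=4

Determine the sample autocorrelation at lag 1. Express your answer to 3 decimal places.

-0.594

Mean z̄ = (7 − 5 − 7 + 7 − 10 + 4)/6 = -0.6667
Deviations from mean: 7.6667, -4.3333, -6.3333, 7.6667, -9.3333, 4.6667
Numerator Σ_{t=1}^{5}(z_t−z̄)(z_{t+1}−z̄) = -169.4444
Denominator Σ(z_t−z̄)² = 285.3333
r_1 = -169.4444 / 285.3333 = -0.594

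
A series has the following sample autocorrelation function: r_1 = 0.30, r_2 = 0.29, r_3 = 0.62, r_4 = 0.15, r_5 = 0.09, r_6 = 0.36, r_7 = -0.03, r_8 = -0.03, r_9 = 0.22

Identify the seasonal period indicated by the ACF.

3

The largest autocorrelation is r_3 = 0.62, with a weaker echo at lag 6 (0.36); the remaining lags stay at or below 0.30. The elevated value at lag 1 (0.30), dropping to 0.29 at lag 2, reflects decaying short-term dependence rather than seasonality.
The dominant spike at lag 3 indicates a seasonal period of 3.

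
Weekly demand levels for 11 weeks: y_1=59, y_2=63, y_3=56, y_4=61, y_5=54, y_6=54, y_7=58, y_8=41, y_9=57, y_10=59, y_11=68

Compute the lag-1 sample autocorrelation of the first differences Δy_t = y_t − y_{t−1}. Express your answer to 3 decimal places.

-0.496

First differences Δy: 4, -7, 5, -7, 0, 4, -17, 16, 2, 9
Mean of differences = 0.9000
Numerator Σ(Δy_t−Δȳ)(Δy_{t+1}−Δȳ) = -385.2100
Denominator Σ(Δy_t−Δȳ)² = 776.9000
r_1(Δy) = -385.2100 / 776.9000 = -0.496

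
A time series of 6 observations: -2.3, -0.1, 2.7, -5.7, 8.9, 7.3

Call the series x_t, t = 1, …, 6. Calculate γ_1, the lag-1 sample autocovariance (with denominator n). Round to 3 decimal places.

-2.478

Mean x̄ = (-2.3 − 0.1 + 2.7 − 5.7 + 8.9 + 7.3)/6 = 1.8000
Deviations: -4.1000, -1.9000, 0.9000, -7.5000, 7.1000, 5.5000
Σ_{t=1}^{5}(x_t−x̄)(x_{t+1}−x̄) = -14.8700
γ_1 = -14.8700 / 6 = -2.478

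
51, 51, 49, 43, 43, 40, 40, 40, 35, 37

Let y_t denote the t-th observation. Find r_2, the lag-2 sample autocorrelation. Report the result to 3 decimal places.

0.339

Mean ȳ = (51 + 51 + 49 + 43 + 43 + 40 + 40 + 40 + 35 + 37)/10 = 42.9000
Numerator Σ_{t=1}^{8}(y_t−ȳ)(y_{t+2}−ȳ) = 98.6800
Denominator Σ(y_t−ȳ)² = 290.9000
r_2 = 98.6800 / 290.9000 = 0.339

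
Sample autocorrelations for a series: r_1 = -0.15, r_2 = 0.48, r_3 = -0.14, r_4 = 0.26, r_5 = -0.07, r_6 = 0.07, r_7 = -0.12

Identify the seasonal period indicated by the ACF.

2

The largest autocorrelation is r_2 = 0.48, with a weaker echo at lag 4 (0.26); the remaining lags stay at or below 0.07.
The dominant spike at lag 2 indicates a seasonal period of 2.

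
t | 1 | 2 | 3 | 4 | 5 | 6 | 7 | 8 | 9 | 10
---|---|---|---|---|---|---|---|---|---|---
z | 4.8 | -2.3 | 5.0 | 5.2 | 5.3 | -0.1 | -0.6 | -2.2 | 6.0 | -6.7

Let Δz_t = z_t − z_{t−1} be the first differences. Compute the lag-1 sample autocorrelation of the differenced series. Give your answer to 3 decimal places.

-0.445

First differences Δz: -7.1, 7.3, 0.2, 0.1, -5.4, -0.5, -1.6, 8.2, -12.7
Mean of differences = -1.2778
Numerator Σ(Δz_t−Δz̄)(Δz_{t+1}−Δz̄) = -155.6772
Denominator Σ(Δz_t−Δz̄)² = 349.5556
r_1(Δz) = -155.6772 / 349.5556 = -0.445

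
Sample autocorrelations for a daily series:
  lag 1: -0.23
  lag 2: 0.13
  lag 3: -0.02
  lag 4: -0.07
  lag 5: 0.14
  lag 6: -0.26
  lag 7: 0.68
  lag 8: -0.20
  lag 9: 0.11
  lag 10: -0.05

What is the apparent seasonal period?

7

The largest autocorrelation is r_7 = 0.68; the remaining lags stay at or below 0.14.
The dominant spike at lag 7 indicates a seasonal period of 7.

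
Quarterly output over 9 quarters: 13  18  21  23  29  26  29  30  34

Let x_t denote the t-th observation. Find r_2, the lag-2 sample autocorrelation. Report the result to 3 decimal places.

0.289

Mean x̄ = (13 + 18 + 21 + 23 + 29 + 26 + 29 + 30 + 34)/9 = 24.7778
Σ(x_t−x̄)(x_{t+2}−x̄) = (44.4938) + (12.0494) + (-15.9506) + (-2.1728) + (17.8272) + (6.3827) + (38.9383) = 101.5679
Denominator Σ(x_t−x̄)² = 351.5556
r_2 = 101.5679 / 351.5556 = 0.289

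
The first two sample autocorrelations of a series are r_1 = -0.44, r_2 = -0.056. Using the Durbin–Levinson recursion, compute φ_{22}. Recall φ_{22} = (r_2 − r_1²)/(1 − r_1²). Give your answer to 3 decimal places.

φ_{22} = (r_2 − r_1²) / (1 − r_1²)
r_1² = (-0.44)² = 0.1936
Numerator = -0.056 − 0.1936 = -0.2496; denominator = 1 − 0.1936 = 0.8064
φ_{22} = -0.2496 / 0.8064 = -0.310

-0.310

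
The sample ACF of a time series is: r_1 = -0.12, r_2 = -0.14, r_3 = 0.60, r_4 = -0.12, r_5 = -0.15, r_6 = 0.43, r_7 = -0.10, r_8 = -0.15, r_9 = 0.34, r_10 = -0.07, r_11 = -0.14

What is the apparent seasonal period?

3

The largest autocorrelation is r_3 = 0.60, with weaker echoes at lags 6 (0.43) and 9 (0.34); the remaining lags stay at or below -0.07.
The dominant spike at lag 3 indicates a seasonal period of 3.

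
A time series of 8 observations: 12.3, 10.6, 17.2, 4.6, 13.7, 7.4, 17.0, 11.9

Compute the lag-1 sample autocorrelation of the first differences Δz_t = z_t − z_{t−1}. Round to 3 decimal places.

-0.842

First differences Δz: -1.7, 6.6, -12.6, 9.1, -6.3, 9.6, -5.1
Mean of differences = -0.0571
Numerator Σ(Δz_t−Δz̄)(Δz_{t+1}−Δz̄) = -375.4476
Denominator Σ(Δz_t−Δz̄)² = 445.8571
r_1(Δz) = -375.4476 / 445.8571 = -0.842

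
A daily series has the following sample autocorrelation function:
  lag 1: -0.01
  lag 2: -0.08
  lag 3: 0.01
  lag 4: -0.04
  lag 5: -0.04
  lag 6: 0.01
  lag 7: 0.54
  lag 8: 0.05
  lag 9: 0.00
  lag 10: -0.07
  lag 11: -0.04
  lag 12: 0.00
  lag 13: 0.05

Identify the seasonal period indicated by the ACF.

The largest autocorrelation is r_7 = 0.54; the remaining lags stay at or below 0.05.
The dominant spike at lag 7 indicates a seasonal period of 7.

7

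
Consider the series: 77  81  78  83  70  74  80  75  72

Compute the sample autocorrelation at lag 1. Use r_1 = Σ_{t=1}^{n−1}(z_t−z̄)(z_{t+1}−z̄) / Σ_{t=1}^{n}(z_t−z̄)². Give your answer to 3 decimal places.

Mean z̄ = (77 + 81 + 78 + 83 + 70 + 74 + 80 + 75 + 72)/9 = 76.6667
Numerator Σ_{t=1}^{8}(z_t−z̄)(z_{t+1}−z̄) = -15.4444
Denominator Σ(z_t−z̄)² = 148.0000
r_1 = -15.4444 / 148.0000 = -0.104

-0.104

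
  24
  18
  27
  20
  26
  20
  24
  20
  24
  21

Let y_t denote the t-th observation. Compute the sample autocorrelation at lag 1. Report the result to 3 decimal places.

-0.863

Mean ȳ = (24 + 18 + 27 + 20 + 26 + 20 + 24 + 20 + 24 + 21)/10 = 22.4000
Numerator Σ_{t=1}^{9}(y_t−ȳ)(y_{t+1}−ȳ) = -69.3600
Denominator Σ(y_t−ȳ)² = 80.4000
r_1 = -69.3600 / 80.4000 = -0.863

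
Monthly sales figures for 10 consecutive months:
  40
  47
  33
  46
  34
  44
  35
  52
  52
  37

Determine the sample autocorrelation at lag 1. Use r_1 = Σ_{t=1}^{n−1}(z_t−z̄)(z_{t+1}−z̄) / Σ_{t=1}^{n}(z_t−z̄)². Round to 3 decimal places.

Mean z̄ = (40 + 47 + 33 + 46 + 34 + 44 + 35 + 52 + 52 + 37)/10 = 42.0000
Numerator Σ_{t=1}^{9}(z_t−z̄)(z_{t+1}−z̄) = -173.0000
Denominator Σ(z_t−z̄)² = 468.0000
r_1 = -173.0000 / 468.0000 = -0.370

-0.370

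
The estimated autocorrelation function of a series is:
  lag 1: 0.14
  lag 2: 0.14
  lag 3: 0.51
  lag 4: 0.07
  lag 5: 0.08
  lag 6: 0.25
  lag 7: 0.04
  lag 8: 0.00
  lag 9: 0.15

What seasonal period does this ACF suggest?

3

The largest autocorrelation is r_3 = 0.51, with weaker echoes at lags 6 (0.25) and 9 (0.15); the remaining lags stay at or below 0.14.
The dominant spike at lag 3 indicates a seasonal period of 3.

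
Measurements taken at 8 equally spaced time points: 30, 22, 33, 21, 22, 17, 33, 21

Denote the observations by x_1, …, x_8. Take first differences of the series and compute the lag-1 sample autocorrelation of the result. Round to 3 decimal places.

First differences Δx: -8, 11, -12, 1, -5, 16, -12
Mean of differences = -1.2857
Numerator Σ(Δx_t−Δx̄)(Δx_{t+1}−Δx̄) = -496.5102
Denominator Σ(Δx_t−Δx̄)² = 743.4286
r_1(Δx) = -496.5102 / 743.4286 = -0.668

-0.668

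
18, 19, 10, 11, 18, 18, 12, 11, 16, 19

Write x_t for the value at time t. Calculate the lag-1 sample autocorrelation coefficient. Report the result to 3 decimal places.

Mean x̄ = (18 + 19 + 10 + 11 + 18 + 18 + 12 + 11 + 16 + 19)/10 = 15.2000
Numerator Σ_{t=1}^{9}(x_t−x̄)(x_{t+1}−x̄) = 12.9600
Denominator Σ(x_t−x̄)² = 125.6000
r_1 = 12.9600 / 125.6000 = 0.103

0.103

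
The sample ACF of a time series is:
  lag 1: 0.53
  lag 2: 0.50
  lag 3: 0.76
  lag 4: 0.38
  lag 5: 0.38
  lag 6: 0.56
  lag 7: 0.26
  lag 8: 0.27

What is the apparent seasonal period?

3

The largest autocorrelation is r_3 = 0.76, with a weaker echo at lag 6 (0.56); the remaining lags stay at or below 0.53. The elevated value at lag 1 (0.53), dropping to 0.50 at lag 2, reflects decaying short-term dependence rather than seasonality.
The dominant spike at lag 3 indicates a seasonal period of 3.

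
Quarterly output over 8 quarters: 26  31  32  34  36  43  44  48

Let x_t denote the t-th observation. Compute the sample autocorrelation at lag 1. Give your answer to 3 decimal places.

0.570

Mean x̄ = (26 + 31 + 32 + 34 + 36 + 43 + 44 + 48)/8 = 36.7500
Deviations from mean: -10.7500, -5.7500, -4.7500, -2.7500, -0.7500, 6.2500, 7.2500, 11.2500
Σ(x_t−x̄)(x_{t+1}−x̄) = (61.8125) + (27.3125) + (13.0625) + (2.0625) + (-4.6875) + (45.3125) + (81.5625) = 226.4375
Denominator Σ(x_t−x̄)² = 397.5000
r_1 = 226.4375 / 397.5000 = 0.570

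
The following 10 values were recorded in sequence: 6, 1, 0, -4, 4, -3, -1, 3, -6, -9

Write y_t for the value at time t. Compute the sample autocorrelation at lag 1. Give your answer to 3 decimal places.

0.040

Mean ȳ = (6 + 1 + 0 − 4 + 4 − 3 − 1 + 3 − 6 − 9)/10 = -0.9000
Numerator Σ_{t=1}^{9}(y_t−ȳ)(y_{t+1}−ȳ) = 7.7900
Denominator Σ(y_t−ȳ)² = 196.9000
r_1 = 7.7900 / 196.9000 = 0.040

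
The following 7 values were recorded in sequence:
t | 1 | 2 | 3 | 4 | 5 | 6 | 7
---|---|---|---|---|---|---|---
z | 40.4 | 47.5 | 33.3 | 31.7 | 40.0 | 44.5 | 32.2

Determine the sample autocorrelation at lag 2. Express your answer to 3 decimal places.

-0.547

Mean z̄ = (40.4 + 47.5 + 33.3 + 31.7 + 40.0 + 44.5 + 32.2)/7 = 38.5143
Deviations from mean: 1.8857, 8.9857, -5.2143, -6.8143, 1.4857, 5.9857, -6.3143
Numerator Σ_{t=1}^{5}(z_t−z̄)(z_{t+2}−z̄) = -128.9804
Denominator Σ(z_t−z̄)² = 235.8286
r_2 = -128.9804 / 235.8286 = -0.547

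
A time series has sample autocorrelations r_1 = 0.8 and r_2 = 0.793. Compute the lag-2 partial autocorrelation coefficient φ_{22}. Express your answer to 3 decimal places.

0.425

φ_{22} = (r_2 − r_1²) / (1 − r_1²)
r_1² = (0.8)² = 0.64
Numerator = 0.793 − 0.6400 = 0.1530; denominator = 1 − 0.6400 = 0.3600
φ_{22} = 0.1530 / 0.3600 = 0.425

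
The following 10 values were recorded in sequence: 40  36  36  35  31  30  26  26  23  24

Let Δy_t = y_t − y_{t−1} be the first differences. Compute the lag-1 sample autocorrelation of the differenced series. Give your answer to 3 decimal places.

-0.547

First differences Δy: -4, 0, -1, -4, -1, -4, 0, -3, 1
Mean of differences = -1.7778
Numerator Σ(Δy_t−Δȳ)(Δy_{t+1}−Δȳ) = -17.2716
Denominator Σ(Δy_t−Δȳ)² = 31.5556
r_1(Δy) = -17.2716 / 31.5556 = -0.547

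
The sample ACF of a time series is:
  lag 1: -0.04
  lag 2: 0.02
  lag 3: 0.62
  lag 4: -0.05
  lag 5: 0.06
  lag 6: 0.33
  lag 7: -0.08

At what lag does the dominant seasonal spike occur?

The largest autocorrelation is r_3 = 0.62, with a weaker echo at lag 6 (0.33); the remaining lags stay at or below 0.06.
The dominant spike at lag 3 indicates a seasonal period of 3.

3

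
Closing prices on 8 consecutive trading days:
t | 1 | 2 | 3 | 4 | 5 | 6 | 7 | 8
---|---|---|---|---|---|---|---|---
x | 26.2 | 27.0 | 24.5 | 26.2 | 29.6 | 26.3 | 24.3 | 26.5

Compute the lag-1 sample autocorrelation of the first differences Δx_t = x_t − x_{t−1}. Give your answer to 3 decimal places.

-0.228

First differences Δx: 0.8, -2.5, 1.7, 3.4, -3.3, -2.0, 2.2
Mean of differences = 0.0429
Numerator Σ(Δx_t−Δx̄)(Δx_{t+1}−Δx̄) = -9.3761
Denominator Σ(Δx_t−Δx̄)² = 41.0571
r_1(Δx) = -9.3761 / 41.0571 = -0.228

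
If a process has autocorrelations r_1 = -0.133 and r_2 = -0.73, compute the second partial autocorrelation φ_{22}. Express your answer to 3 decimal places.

-0.761

φ_{22} = (r_2 − r_1²) / (1 − r_1²)
r_1² = (-0.133)² = 0.017689
Numerator = -0.73 − 0.0177 = -0.7477; denominator = 1 − 0.0177 = 0.9823
φ_{22} = -0.7477 / 0.9823 = -0.761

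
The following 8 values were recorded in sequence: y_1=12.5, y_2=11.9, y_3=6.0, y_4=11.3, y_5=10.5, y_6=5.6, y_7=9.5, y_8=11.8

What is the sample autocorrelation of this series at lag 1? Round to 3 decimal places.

-0.176

Mean ȳ = (12.5 + 11.9 + 6.0 + 11.3 + 10.5 + 5.6 + 9.5 + 11.8)/8 = 9.8875
Deviations from mean: 2.6125, 2.0125, -3.8875, 1.4125, 0.6125, -4.2875, -0.3875, 1.9125
Numerator Σ_{t=1}^{7}(y_t−ȳ)(y_{t+1}−ȳ) = -8.8977
Denominator Σ(y_t−ȳ)² = 50.5488
r_1 = -8.8977 / 50.5488 = -0.176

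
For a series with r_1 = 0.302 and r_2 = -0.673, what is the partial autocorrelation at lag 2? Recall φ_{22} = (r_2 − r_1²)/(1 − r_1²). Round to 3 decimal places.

φ_{22} = (r_2 − r_1²) / (1 − r_1²)
r_1² = (0.302)² = 0.091204
Numerator = -0.673 − 0.0912 = -0.7642; denominator = 1 − 0.0912 = 0.9088
φ_{22} = -0.7642 / 0.9088 = -0.841

-0.841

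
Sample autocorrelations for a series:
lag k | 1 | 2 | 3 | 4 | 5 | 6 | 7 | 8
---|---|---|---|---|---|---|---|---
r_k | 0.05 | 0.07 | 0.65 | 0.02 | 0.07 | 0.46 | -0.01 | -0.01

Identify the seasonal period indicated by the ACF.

The largest autocorrelation is r_3 = 0.65, with a weaker echo at lag 6 (0.46); the remaining lags stay at or below 0.07.
The dominant spike at lag 3 indicates a seasonal period of 3.

3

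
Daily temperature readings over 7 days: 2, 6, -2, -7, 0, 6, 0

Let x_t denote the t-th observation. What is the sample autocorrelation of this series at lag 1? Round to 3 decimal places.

Mean x̄ = (2 + 6 − 2 − 7 + 0 + 6 + 0)/7 = 0.7143
Deviations from mean: 1.2857, 5.2857, -2.7143, -7.7143, -0.7143, 5.2857, -0.7143
Σ(x_t−x̄)(x_{t+1}−x̄) = (6.7959) + (-14.3469) + (20.9388) + (5.5102) + (-3.7755) + (-3.7755) = 11.3469
Denominator Σ(x_t−x̄)² = 125.4286
r_1 = 11.3469 / 125.4286 = 0.090

0.090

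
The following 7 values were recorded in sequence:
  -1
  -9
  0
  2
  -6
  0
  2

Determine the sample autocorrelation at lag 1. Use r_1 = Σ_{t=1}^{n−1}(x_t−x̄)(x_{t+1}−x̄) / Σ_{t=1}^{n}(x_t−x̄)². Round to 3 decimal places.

-0.268

Mean x̄ = (-1 − 9 + 0 + 2 − 6 + 0 + 2)/7 = -1.7143
Σ(x_t−x̄)(x_{t+1}−x̄) = (-5.2041) + (-12.4898) + (6.3673) + (-15.9184) + (-7.3469) + (6.3673) = -28.2245
Denominator Σ(x_t−x̄)² = 105.4286
r_1 = -28.2245 / 105.4286 = -0.268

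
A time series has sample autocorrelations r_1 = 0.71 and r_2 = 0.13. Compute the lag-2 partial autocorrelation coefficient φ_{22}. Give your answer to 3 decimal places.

-0.754

φ_{22} = (r_2 − r_1²) / (1 − r_1²)
r_1² = (0.71)² = 0.5041
Numerator = 0.13 − 0.5041 = -0.3741; denominator = 1 − 0.5041 = 0.4959
φ_{22} = -0.3741 / 0.4959 = -0.754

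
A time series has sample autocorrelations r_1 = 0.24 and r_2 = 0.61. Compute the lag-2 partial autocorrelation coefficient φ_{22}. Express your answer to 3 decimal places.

0.586

φ_{22} = (r_2 − r_1²) / (1 − r_1²)
r_1² = (0.24)² = 0.0576
Numerator = 0.61 − 0.0576 = 0.5524; denominator = 1 − 0.0576 = 0.9424
φ_{22} = 0.5524 / 0.9424 = 0.586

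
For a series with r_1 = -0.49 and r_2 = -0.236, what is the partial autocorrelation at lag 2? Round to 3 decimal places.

φ_{22} = (r_2 − r_1²) / (1 − r_1²)
r_1² = (-0.49)² = 0.2401
Numerator = -0.236 − 0.2401 = -0.4761; denominator = 1 − 0.2401 = 0.7599
φ_{22} = -0.4761 / 0.7599 = -0.627

-0.627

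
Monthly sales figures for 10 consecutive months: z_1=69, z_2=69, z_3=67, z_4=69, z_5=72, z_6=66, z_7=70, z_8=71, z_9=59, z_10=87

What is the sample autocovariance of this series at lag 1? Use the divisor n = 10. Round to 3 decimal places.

Mean z̄ = (69 + 69 + 67 + 69 + 72 + 66 + 70 + 71 + 59 + 87)/10 = 69.9000
Σ_{t=1}^{9}(z_t−z̄)(z_{t+1}−z̄) = -202.7100
γ_1 = -202.7100 / 10 = -20.271

-20.271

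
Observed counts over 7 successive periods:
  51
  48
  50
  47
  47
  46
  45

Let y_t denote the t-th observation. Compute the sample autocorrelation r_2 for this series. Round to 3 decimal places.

0.322

Mean ȳ = (51 + 48 + 50 + 47 + 47 + 46 + 45)/7 = 47.7143
Σ(y_t−ȳ)(y_{t+2}−ȳ) = (7.5102) + (-0.2041) + (-1.6327) + (1.2245) + (1.9388) = 8.8367
Denominator Σ(y_t−ȳ)² = 27.4286
r_2 = 8.8367 / 27.4286 = 0.322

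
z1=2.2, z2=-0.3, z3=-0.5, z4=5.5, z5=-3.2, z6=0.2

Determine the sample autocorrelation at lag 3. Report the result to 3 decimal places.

Mean z̄ = (2.2 − 0.3 − 0.5 + 5.5 − 3.2 + 0.2)/6 = 0.6500
Numerator Σ_{t=1}^{3}(z_t−z̄)(z_{t+3}−z̄) = 11.6925
Denominator Σ(z_t−z̄)² = 43.1750
r_3 = 11.6925 / 43.1750 = 0.271

0.271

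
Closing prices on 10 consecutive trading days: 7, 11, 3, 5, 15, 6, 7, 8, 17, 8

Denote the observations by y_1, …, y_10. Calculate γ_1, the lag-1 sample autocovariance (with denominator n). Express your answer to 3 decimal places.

Mean ȳ = (7 + 11 + 3 + 5 + 15 + 6 + 7 + 8 + 17 + 8)/10 = 8.7000
Σ_{t=1}^{9}(y_t−ȳ)(y_{t+1}−ȳ) = -42.0900
γ_1 = -42.0900 / 10 = -4.209

-4.209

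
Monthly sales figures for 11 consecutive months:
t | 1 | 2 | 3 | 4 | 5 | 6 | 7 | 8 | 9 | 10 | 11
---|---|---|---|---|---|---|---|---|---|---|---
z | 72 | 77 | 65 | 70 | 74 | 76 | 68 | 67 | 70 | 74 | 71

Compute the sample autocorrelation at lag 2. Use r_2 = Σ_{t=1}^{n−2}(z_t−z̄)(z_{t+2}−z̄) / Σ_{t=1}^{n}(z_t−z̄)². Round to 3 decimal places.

-0.501

Mean z̄ = (72 + 77 + 65 + 70 + 74 + 76 + 68 + 67 + 70 + 74 + 71)/11 = 71.2727
Numerator Σ_{t=1}^{9}(z_t−z̄)(z_{t+2}−z̄) = -71.2397
Denominator Σ(z_t−z̄)² = 142.1818
r_2 = -71.2397 / 142.1818 = -0.501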